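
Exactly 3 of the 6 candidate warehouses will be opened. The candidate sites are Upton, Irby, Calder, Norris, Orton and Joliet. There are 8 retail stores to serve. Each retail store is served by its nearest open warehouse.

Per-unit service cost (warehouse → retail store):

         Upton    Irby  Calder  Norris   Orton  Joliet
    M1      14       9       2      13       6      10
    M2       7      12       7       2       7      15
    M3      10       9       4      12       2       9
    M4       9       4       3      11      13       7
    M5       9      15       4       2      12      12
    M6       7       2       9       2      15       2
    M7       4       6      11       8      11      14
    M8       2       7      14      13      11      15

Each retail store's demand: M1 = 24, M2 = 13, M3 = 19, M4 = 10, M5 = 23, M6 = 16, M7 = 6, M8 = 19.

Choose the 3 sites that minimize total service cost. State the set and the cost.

Choose Upton, Calder and Norris; total service cost 320.

With exactly 3 open, each retail store uses its cheapest among the chosen.
{Upton, Calder, Norris}: M1→Calder 2·24=48, M2→Norris 2·13=26, M3→Calder 4·19=76, M4→Calder 3·10=30, M5→Norris 2·23=46, M6→Norris 2·16=32, M7→Upton 4·6=24, M8→Upton 2·19=38. Service cost 320.
{Irby, Calder, Norris}: service cost 427
{Upton, Irby, Calder}: service cost 431
Among all 20 size-3 choices, {Upton, Calder, Norris} is lowest.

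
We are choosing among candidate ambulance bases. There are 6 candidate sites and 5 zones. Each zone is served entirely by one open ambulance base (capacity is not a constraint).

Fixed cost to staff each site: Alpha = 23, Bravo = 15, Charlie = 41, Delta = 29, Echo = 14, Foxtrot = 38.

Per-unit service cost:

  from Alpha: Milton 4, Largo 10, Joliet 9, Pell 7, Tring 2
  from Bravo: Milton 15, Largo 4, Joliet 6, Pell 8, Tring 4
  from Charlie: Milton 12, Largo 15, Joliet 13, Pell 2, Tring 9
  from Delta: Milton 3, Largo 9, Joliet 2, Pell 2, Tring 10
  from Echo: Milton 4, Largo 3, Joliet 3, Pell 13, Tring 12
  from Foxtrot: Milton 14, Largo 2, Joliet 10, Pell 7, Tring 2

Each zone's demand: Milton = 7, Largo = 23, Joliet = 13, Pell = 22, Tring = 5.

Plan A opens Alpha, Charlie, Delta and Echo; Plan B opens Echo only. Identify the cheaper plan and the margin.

Plan A: {Alpha, Charlie, Delta, Echo}: Milton→Delta 3·7=21, Largo→Echo 3·23=69, Joliet→Delta 2·13=26, Pell→Charlie 2·22=44, Tring→Alpha 2·5=10. Service 170; fixed 107; total 277.
Plan B: {Echo}: Milton→Echo 4·7=28, Largo→Echo 3·23=69, Joliet→Echo 3·13=39, Pell→Echo 13·22=286, Tring→Echo 12·5=60. Service 482; fixed 14; total 496.
Difference: |277 − 496| = 219.

Plan A is cheaper by 219.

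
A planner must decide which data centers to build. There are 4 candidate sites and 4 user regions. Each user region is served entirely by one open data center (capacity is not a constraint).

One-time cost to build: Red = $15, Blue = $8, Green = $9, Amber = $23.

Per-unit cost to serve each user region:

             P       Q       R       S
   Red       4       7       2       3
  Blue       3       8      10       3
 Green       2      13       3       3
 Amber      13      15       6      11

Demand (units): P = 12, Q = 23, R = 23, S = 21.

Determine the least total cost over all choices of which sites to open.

For any fixed open set, each user region goes to its cheapest open site; total = fixed + service.
{Red, Green}: P→Green 2·12=24, Q→Red 7·23=161, R→Red 2·23=46, S→Red 3·21=63. Service 294; fixed 24; total 318.
{Red, Blue, Green}: P→Green 2·12=24, Q→Red 7·23=161, R→Red 2·23=46, S→Red 3·21=63. Service 294; fixed 32; total 326.
{Red, Blue}: service 306 + fixed 23 = 329
{Red, Blue, Green, Amber}: P→Green 2·12=24, Q→Red 7·23=161, R→Red 2·23=46, S→Red 3·21=63. Service 294; fixed 55; total 349.
(All 15 nonempty subsets were checked; Red and Green is lowest.)

Minimum total cost: 318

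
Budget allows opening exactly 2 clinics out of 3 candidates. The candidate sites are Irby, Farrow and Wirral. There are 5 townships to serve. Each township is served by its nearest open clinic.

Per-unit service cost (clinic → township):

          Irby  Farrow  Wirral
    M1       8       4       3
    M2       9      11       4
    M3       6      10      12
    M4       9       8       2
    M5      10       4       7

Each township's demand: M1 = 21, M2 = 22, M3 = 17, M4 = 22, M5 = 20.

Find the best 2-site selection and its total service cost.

Choose Irby and Wirral; total service cost 437.

With exactly 2 open, each township uses its cheapest among the chosen.
{Irby, Wirral}: M1→Wirral 3·21=63, M2→Wirral 4·22=88, M3→Irby 6·17=102, M4→Wirral 2·22=44, M5→Wirral 7·20=140. Service cost 437.
{Farrow, Wirral}: service cost 445
{Irby, Farrow}: service cost 640
Among all 3 size-2 choices, {Irby, Wirral} is lowest.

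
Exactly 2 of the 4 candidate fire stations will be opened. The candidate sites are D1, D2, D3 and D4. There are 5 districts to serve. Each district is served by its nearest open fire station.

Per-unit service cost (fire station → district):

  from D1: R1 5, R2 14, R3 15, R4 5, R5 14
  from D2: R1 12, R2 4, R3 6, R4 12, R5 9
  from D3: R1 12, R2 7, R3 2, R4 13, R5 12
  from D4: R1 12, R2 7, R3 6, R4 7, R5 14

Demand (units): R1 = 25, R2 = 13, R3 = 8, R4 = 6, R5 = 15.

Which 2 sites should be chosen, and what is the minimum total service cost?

Choose D1 and D2; total service cost 390.

With exactly 2 open, each district uses its cheapest among the chosen.
{D1, D2}: R1→D1 5·25=125, R2→D2 4·13=52, R3→D2 6·8=48, R4→D1 5·6=30, R5→D2 9·15=135. Service cost 390.
{D1, D3}: service cost 442
{D1, D4}: service cost 504
Among all 6 size-2 choices, {D1, D2} is lowest.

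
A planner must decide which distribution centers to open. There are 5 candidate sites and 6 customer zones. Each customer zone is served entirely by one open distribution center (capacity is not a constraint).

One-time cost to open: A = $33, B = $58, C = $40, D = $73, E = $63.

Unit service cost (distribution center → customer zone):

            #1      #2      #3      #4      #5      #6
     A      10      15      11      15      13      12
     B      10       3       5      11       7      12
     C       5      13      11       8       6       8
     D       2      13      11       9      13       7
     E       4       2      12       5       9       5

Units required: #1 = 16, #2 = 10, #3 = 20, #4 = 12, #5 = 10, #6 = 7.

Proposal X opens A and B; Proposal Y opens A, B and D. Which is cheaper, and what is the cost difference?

Proposal Y is cheaper by 114.

Proposal X: {A, B}: #1→A 10·16=160, #2→B 3·10=30, #3→B 5·20=100, #4→B 11·12=132, #5→B 7·10=70, #6→A 12·7=84. Service 576; fixed 91; total 667.
Proposal Y: {A, B, D}: #1→D 2·16=32, #2→B 3·10=30, #3→B 5·20=100, #4→D 9·12=108, #5→B 7·10=70, #6→D 7·7=49. Service 389; fixed 164; total 553.
Difference: |667 − 553| = 114.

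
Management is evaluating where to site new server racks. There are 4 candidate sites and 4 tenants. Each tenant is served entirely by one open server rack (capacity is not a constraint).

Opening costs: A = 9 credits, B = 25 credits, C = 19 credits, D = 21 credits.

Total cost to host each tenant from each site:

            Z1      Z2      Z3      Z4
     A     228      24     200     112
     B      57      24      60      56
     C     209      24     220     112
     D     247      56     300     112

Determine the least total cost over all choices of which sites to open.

Minimum total cost: 222

For any fixed open set, each tenant goes to its cheapest open site; total = fixed + service.
{B}: Z1→B 57, Z2→B 24, Z3→B 60, Z4→B 56. Service 197; fixed 25; total 222.
{A, B}: Z1→B 57, Z2→A 24, Z3→B 60, Z4→B 56. Service 197; fixed 34; total 231.
{B, C}: service 197 + fixed 44 = 241
{A, B, C, D}: service 197 + fixed 74 = 271
(All 15 nonempty subsets were checked; B only is lowest.)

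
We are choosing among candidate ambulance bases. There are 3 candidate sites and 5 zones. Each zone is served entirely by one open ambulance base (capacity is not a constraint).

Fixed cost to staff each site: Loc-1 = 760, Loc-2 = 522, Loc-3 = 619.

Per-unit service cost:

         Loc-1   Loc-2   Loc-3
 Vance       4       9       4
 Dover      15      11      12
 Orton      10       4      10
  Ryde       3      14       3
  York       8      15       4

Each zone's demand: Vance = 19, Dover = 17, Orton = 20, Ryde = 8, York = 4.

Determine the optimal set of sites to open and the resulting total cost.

For any fixed open set, each zone goes to its cheapest open site; total = fixed + service.
{Loc-2}: Vance→Loc-2 9·19=171, Dover→Loc-2 11·17=187, Orton→Loc-2 4·20=80, Ryde→Loc-2 14·8=112, York→Loc-2 15·4=60. Service 610; fixed 522; total 1132.
{Loc-3}: Vance→Loc-3 4·19=76, Dover→Loc-3 12·17=204, Orton→Loc-3 10·20=200, Ryde→Loc-3 3·8=24, York→Loc-3 4·4=16. Service 520; fixed 619; total 1139.
{Loc-1}: service 587 + fixed 760 = 1347
{Loc-1, Loc-2, Loc-3}: service 383 + fixed 1901 = 2284
(All 7 nonempty subsets were checked; Loc-2 only is lowest.)

Open Loc-2 only; minimum total cost 1132.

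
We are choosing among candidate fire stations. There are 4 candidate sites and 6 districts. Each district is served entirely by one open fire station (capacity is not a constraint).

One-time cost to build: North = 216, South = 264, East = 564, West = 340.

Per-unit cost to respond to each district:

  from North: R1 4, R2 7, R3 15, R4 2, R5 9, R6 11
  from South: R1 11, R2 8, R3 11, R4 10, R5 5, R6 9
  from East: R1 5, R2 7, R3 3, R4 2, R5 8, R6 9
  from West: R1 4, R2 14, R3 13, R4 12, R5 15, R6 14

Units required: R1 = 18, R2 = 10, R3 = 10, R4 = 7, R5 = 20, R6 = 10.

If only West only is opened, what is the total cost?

Total cost: 1206

Each district is assigned to its cheapest site among the open ones.
{West}: R1→West 4·18=72, R2→West 14·10=140, R3→West 13·10=130, R4→West 12·7=84, R5→West 15·20=300, R6→West 14·10=140. Service 866; fixed 340; total 1206.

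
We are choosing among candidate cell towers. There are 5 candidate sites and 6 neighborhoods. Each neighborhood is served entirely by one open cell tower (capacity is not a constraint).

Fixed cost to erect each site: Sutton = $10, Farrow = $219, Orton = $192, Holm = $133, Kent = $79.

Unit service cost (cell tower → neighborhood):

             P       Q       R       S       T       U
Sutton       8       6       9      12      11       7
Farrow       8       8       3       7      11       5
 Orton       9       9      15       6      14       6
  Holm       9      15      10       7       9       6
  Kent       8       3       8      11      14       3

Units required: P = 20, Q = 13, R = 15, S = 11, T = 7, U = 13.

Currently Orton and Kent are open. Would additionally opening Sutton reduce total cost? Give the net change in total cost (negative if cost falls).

Yes — net change −11 (cost falls by 11).

Current service cost with {Orton, Kent}: 522.
Adding Sutton: each neighborhood re-picks its cheapest; new service cost 501, saving 21.
Extra fixed cost: 10. Net change = 10 − 21 = -11.
(Totals: 793 → 782.)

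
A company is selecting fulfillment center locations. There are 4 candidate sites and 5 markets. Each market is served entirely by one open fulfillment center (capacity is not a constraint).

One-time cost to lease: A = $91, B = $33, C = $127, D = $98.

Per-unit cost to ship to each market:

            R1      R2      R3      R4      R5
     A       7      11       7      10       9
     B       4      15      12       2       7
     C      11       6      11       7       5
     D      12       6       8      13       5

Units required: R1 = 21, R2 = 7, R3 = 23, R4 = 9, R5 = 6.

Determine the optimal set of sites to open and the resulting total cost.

Open B and D; minimum total cost 489.

For any fixed open set, each market goes to its cheapest open site; total = fixed + service.
{B, D}: R1→B 4·21=84, R2→D 6·7=42, R3→D 8·23=184, R4→B 2·9=18, R5→D 5·6=30. Service 358; fixed 131; total 489.
{A, B}: service 382 + fixed 124 = 506
{A, B, D}: service 335 + fixed 222 = 557
{A, B, C, D}: service 335 + fixed 349 = 684
No other subset beats 489.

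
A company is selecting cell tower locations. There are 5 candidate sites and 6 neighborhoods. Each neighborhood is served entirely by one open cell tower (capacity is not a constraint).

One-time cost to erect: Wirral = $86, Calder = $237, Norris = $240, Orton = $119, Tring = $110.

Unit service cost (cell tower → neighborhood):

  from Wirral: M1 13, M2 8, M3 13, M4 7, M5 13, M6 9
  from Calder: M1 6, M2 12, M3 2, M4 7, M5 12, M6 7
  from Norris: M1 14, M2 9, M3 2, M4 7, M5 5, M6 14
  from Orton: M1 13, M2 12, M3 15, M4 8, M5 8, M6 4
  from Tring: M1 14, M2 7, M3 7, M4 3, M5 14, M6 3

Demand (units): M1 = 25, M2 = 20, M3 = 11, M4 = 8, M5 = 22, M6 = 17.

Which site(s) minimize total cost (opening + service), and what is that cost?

Open Calder and Tring; minimum total cost 998.

For any fixed open set, each neighborhood goes to its cheapest open site; total = fixed + service.
{Calder, Tring}: M1→Calder 6·25=150, M2→Tring 7·20=140, M3→Calder 2·11=22, M4→Tring 3·8=24, M5→Calder 12·22=264, M6→Tring 3·17=51. Service 651; fixed 347; total 998.
{Orton, Tring}: service 793 + fixed 229 = 1022
{Calder, Orton, Tring}: service 563 + fixed 466 = 1029
{Wirral, Calder, Norris, Orton, Tring}: M1→Calder 6·25=150, M2→Tring 7·20=140, M3→Calder 2·11=22, M4→Tring 3·8=24, M5→Norris 5·22=110, M6→Tring 3·17=51. Service 497; fixed 792; total 1289.
No other subset beats 998.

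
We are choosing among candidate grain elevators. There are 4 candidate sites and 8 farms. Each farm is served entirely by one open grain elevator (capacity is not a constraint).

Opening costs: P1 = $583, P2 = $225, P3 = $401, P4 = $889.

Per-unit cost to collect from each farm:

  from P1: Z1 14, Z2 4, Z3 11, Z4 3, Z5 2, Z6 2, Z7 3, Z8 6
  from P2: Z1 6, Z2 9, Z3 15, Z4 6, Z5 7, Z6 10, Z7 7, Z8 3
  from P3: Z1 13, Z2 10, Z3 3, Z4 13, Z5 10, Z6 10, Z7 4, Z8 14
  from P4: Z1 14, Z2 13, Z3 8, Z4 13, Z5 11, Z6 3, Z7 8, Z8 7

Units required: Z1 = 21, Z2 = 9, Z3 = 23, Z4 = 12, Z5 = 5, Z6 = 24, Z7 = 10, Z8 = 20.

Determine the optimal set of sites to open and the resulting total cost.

Open P2 only; minimum total cost 1254.

For any fixed open set, each farm goes to its cheapest open site; total = fixed + service.
{P2}: Z1→P2 6·21=126, Z2→P2 9·9=81, Z3→P2 15·23=345, Z4→P2 6·12=72, Z5→P2 7·5=35, Z6→P2 10·24=240, Z7→P2 7·10=70, Z8→P2 3·20=60. Service 1029; fixed 225; total 1254.
{P2, P3}: service 723 + fixed 626 = 1349
{P1, P2}: Z1→P2 6·21=126, Z2→P1 4·9=36, Z3→P1 11·23=253, Z4→P1 3·12=36, Z5→P1 2·5=10, Z6→P1 2·24=48, Z7→P1 3·10=30, Z8→P2 3·20=60. Service 599; fixed 808; total 1407.
{P1, P2, P3, P4}: Z1→P2 6·21=126, Z2→P1 4·9=36, Z3→P3 3·23=69, Z4→P1 3·12=36, Z5→P1 2·5=10, Z6→P1 2·24=48, Z7→P1 3·10=30, Z8→P2 3·20=60. Service 415; fixed 2098; total 2513.
No other subset beats 1254.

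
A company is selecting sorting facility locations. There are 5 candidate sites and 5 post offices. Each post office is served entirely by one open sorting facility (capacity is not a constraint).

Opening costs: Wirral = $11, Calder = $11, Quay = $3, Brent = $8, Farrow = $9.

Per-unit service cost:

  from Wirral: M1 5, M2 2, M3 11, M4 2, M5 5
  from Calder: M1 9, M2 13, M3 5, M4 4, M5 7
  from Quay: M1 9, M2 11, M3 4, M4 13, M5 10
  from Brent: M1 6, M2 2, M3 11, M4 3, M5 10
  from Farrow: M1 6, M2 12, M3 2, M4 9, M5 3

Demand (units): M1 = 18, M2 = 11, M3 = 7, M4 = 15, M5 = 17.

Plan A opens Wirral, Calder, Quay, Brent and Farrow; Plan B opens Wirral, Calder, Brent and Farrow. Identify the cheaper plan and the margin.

Plan A: {Wirral, Calder, Quay, Brent, Farrow}: M1→Wirral 5·18=90, M2→Wirral 2·11=22, M3→Farrow 2·7=14, M4→Wirral 2·15=30, M5→Farrow 3·17=51. Service 207; fixed 42; total 249.
Plan B: {Wirral, Calder, Brent, Farrow}: M1→Wirral 5·18=90, M2→Wirral 2·11=22, M3→Farrow 2·7=14, M4→Wirral 2·15=30, M5→Farrow 3·17=51. Service 207; fixed 39; total 246.
Difference: |249 − 246| = 3.

Plan B is cheaper by 3.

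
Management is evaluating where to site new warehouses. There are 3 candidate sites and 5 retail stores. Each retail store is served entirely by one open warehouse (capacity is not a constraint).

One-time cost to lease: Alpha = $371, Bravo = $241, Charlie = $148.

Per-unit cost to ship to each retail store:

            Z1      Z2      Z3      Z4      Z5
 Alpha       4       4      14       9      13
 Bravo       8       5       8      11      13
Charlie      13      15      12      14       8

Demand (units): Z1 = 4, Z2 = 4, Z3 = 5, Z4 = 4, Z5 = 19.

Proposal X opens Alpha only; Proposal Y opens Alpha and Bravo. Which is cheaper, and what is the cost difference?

Proposal X is cheaper by 211.

Proposal X: {Alpha}: Z1→Alpha 4·4=16, Z2→Alpha 4·4=16, Z3→Alpha 14·5=70, Z4→Alpha 9·4=36, Z5→Alpha 13·19=247. Service 385; fixed 371; total 756.
Proposal Y: {Alpha, Bravo}: Z1→Alpha 4·4=16, Z2→Alpha 4·4=16, Z3→Bravo 8·5=40, Z4→Alpha 9·4=36, Z5→Alpha 13·19=247. Service 355; fixed 612; total 967.
Difference: |756 − 967| = 211.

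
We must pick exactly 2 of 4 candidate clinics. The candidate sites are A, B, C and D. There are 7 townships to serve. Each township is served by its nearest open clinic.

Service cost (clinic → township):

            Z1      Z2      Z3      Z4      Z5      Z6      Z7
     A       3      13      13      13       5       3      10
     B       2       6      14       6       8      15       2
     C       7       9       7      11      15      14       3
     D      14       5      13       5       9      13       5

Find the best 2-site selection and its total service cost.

Choose A and B; total service cost 37.

With exactly 2 open, each township uses its cheapest among the chosen.
{A, B}: Z1→B 2, Z2→B 6, Z3→A 13, Z4→B 6, Z5→A 5, Z6→A 3, Z7→B 2. Service cost 37.
{A, D}: service cost 39
{A, C}: service cost 41
Among all 6 size-2 choices, {A, B} is lowest.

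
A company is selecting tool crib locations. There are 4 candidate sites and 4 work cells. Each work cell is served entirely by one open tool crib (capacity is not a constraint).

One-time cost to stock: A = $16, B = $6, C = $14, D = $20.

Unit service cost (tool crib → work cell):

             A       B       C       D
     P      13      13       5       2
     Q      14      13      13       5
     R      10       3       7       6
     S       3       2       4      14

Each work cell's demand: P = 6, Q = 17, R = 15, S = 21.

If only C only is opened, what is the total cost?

Total cost: 454

Each work cell is assigned to its cheapest site among the open ones.
{C}: P→C 5·6=30, Q→C 13·17=221, R→C 7·15=105, S→C 4·21=84. Service 440; fixed 14; total 454.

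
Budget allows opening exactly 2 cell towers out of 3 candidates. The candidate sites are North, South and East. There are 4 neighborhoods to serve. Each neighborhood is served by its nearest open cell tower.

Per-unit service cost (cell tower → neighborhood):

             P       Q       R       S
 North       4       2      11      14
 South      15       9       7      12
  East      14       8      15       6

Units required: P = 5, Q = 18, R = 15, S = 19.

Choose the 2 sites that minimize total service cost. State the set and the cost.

Choose North and East; total service cost 335.

With exactly 2 open, each neighborhood uses its cheapest among the chosen.
{North, East}: P→North 4·5=20, Q→North 2·18=36, R→North 11·15=165, S→East 6·19=114. Service cost 335.
{North, South}: service cost 389
{South, East}: service cost 433
Among all 3 size-2 choices, {North, East} is lowest.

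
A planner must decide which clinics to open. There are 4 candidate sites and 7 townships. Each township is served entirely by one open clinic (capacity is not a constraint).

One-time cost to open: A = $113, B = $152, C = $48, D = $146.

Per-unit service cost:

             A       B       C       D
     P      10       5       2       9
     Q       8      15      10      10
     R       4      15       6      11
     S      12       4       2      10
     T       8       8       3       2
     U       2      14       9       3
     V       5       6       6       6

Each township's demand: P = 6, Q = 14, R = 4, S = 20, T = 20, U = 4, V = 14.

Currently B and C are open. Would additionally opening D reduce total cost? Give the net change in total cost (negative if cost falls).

Current service cost with {B, C}: 396.
Adding D: each township re-picks its cheapest; new service cost 352, saving 44.
Extra fixed cost: 146. Net change = 146 − 44 = 102.
(Totals: 596 → 698.)

No — net change +102 (cost rises by 102).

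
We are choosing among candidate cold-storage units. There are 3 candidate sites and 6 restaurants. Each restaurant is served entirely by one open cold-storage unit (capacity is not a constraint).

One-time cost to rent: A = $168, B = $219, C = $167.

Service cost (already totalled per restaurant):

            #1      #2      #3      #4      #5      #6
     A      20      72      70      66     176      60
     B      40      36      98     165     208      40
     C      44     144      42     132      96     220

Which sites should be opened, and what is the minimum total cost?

Open A only; minimum total cost 632.

For any fixed open set, each restaurant goes to its cheapest open site; total = fixed + service.
{A}: #1→A 20, #2→A 72, #3→A 70, #4→A 66, #5→A 176, #6→A 60. Service 464; fixed 168; total 632.
{A, C}: service 356 + fixed 335 = 691
{B, C}: #1→B 40, #2→B 36, #3→C 42, #4→C 132, #5→C 96, #6→B 40. Service 386; fixed 386; total 772.
{A, B, C}: #1→A 20, #2→B 36, #3→C 42, #4→A 66, #5→C 96, #6→B 40. Service 300; fixed 554; total 854.
(All 7 nonempty subsets were checked; A only is lowest.)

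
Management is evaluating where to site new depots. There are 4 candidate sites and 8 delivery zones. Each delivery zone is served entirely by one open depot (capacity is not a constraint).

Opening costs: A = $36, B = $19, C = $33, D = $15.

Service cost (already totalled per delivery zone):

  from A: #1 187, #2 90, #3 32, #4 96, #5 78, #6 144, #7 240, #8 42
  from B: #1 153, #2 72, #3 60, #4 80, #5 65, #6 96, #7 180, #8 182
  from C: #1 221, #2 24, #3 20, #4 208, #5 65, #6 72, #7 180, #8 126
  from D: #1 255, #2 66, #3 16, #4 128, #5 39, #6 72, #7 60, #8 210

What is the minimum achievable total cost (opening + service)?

For any fixed open set, each delivery zone goes to its cheapest open site; total = fixed + service.
{A, B, C, D}: #1→B 153, #2→C 24, #3→D 16, #4→B 80, #5→D 39, #6→C 72, #7→D 60, #8→A 42. Service 486; fixed 103; total 589.
{A, B, D}: service 528 + fixed 70 = 598
{A, C, D}: #1→A 187, #2→C 24, #3→D 16, #4→A 96, #5→D 39, #6→C 72, #7→D 60, #8→A 42. Service 536; fixed 84; total 620.
{D}: #1→D 255, #2→D 66, #3→D 16, #4→D 128, #5→D 39, #6→D 72, #7→D 60, #8→D 210. Service 846; fixed 15; total 861.
No other subset beats 589.

Minimum total cost: 589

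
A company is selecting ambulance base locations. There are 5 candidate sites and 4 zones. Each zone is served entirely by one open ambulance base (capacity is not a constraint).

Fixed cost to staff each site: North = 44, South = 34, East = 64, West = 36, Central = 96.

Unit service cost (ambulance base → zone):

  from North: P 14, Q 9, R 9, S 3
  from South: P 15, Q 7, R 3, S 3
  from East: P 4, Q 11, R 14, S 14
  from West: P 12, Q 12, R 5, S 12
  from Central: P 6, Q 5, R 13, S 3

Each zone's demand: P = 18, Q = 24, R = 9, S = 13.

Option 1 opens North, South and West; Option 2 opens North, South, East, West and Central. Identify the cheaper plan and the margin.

Option 1: {North, South, West}: P→West 12·18=216, Q→South 7·24=168, R→South 3·9=27, S→North 3·13=39. Service 450; fixed 114; total 564.
Option 2: {North, South, East, West, Central}: P→East 4·18=72, Q→Central 5·24=120, R→South 3·9=27, S→North 3·13=39. Service 258; fixed 274; total 532.
Difference: |564 − 532| = 32.

Option 2 is cheaper by 32.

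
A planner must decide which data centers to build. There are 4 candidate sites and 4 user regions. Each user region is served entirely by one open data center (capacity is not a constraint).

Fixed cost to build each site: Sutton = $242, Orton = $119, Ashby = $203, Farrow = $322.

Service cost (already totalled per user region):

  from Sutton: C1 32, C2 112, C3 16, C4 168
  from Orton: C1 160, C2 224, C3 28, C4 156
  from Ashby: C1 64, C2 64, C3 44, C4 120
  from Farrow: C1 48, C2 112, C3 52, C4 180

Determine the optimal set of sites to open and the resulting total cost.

For any fixed open set, each user region goes to its cheapest open site; total = fixed + service.
{Ashby}: C1→Ashby 64, C2→Ashby 64, C3→Ashby 44, C4→Ashby 120. Service 292; fixed 203; total 495.
{Sutton}: service 328 + fixed 242 = 570
{Orton, Ashby}: C1→Ashby 64, C2→Ashby 64, C3→Orton 28, C4→Ashby 120. Service 276; fixed 322; total 598.
{Sutton, Orton, Ashby, Farrow}: C1→Sutton 32, C2→Ashby 64, C3→Sutton 16, C4→Ashby 120. Service 232; fixed 886; total 1118.
(All 15 nonempty subsets were checked; Ashby only is lowest.)

Open Ashby only; minimum total cost 495.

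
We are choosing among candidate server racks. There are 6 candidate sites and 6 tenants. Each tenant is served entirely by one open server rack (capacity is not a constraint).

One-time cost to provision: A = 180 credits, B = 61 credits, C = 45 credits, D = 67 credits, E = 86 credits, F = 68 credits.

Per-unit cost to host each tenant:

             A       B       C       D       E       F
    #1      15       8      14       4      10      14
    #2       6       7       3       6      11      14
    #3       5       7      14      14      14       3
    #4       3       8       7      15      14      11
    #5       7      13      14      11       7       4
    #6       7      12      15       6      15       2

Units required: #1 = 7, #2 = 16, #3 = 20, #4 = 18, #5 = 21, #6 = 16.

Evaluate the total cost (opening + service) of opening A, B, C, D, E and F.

Each tenant is assigned to its cheapest site among the open ones.
{A, B, C, D, E, F}: #1→D 4·7=28, #2→C 3·16=48, #3→F 3·20=60, #4→A 3·18=54, #5→F 4·21=84, #6→F 2·16=32. Service 306; fixed 507; total 813.

Total cost: 813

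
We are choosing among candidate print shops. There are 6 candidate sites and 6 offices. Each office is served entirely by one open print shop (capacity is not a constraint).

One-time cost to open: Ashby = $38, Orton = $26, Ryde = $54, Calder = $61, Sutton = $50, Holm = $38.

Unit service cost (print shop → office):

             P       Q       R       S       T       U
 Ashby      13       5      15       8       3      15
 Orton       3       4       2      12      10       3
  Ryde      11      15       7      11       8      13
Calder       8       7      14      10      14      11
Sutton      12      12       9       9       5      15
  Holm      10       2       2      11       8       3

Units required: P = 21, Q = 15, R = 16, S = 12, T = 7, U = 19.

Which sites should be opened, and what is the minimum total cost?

For any fixed open set, each office goes to its cheapest open site; total = fixed + service.
{Ashby, Orton}: P→Orton 3·21=63, Q→Orton 4·15=60, R→Orton 2·16=32, S→Ashby 8·12=96, T→Ashby 3·7=21, U→Orton 3·19=57. Service 329; fixed 64; total 393.
{Ashby, Orton, Holm}: service 299 + fixed 102 = 401
{Orton, Sutton}: service 355 + fixed 76 = 431
{Ashby, Orton, Ryde, Calder, Sutton, Holm}: P→Orton 3·21=63, Q→Holm 2·15=30, R→Orton 2·16=32, S→Ashby 8·12=96, T→Ashby 3·7=21, U→Orton 3·19=57. Service 299; fixed 267; total 566.
No other subset beats 393.

Open Ashby and Orton; minimum total cost 393.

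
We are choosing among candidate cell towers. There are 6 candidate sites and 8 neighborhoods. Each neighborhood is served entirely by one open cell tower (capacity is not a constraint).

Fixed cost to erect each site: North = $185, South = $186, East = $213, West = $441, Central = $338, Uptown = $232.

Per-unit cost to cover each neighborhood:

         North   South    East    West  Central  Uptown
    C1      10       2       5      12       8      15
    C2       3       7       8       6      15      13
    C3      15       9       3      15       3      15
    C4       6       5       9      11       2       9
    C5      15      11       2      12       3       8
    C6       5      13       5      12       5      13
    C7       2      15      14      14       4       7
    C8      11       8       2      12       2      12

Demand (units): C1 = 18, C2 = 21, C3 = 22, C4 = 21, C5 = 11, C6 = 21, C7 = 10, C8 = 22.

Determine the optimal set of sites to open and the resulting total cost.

Open North and East; minimum total cost 934.

For any fixed open set, each neighborhood goes to its cheapest open site; total = fixed + service.
{North, East}: C1→East 5·18=90, C2→North 3·21=63, C3→East 3·22=66, C4→North 6·21=126, C5→East 2·11=22, C6→North 5·21=105, C7→North 2·10=20, C8→East 2·22=44. Service 536; fixed 398; total 934.
{South, Central}: C1→South 2·18=36, C2→South 7·21=147, C3→Central 3·22=66, C4→Central 2·21=42, C5→Central 3·11=33, C6→Central 5·21=105, C7→Central 4·10=40, C8→Central 2·22=44. Service 513; fixed 524; total 1037.
{East}: service 824 + fixed 213 = 1037
{North, South, East, West, Central, Uptown}: C1→South 2·18=36, C2→North 3·21=63, C3→East 3·22=66, C4→Central 2·21=42, C5→East 2·11=22, C6→North 5·21=105, C7→North 2·10=20, C8→East 2·22=44. Service 398; fixed 1595; total 1993.
No other subset beats 934.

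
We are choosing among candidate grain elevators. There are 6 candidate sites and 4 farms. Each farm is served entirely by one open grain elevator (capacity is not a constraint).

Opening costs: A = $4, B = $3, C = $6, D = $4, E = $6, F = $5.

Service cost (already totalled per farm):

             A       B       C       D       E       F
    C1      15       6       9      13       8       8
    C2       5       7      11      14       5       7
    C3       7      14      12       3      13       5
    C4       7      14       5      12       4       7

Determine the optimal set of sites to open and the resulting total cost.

For any fixed open set, each farm goes to its cheapest open site; total = fixed + service.
{D, E}: C1→E 8, C2→E 5, C3→D 3, C4→E 4. Service 20; fixed 10; total 30.
{B, D, E}: service 18 + fixed 13 = 31
{A, B}: C1→B 6, C2→A 5, C3→A 7, C4→A 7. Service 25; fixed 7; total 32.
{A, B, C, D, E, F}: service 18 + fixed 28 = 46
No other subset beats 30.

Open D and E; minimum total cost 30.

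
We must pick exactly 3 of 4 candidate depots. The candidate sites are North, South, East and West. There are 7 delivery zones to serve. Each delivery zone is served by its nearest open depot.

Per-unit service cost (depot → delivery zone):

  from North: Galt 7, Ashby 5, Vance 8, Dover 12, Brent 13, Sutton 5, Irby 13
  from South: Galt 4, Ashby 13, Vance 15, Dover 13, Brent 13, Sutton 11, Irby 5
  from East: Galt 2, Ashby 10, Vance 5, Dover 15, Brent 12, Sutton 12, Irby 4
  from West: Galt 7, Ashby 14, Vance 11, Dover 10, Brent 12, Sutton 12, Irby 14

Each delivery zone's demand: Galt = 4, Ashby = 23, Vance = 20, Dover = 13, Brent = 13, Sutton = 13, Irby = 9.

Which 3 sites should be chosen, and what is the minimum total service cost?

With exactly 3 open, each delivery zone uses its cheapest among the chosen.
{North, East, West}: Galt→East 2·4=8, Ashby→North 5·23=115, Vance→East 5·20=100, Dover→West 10·13=130, Brent→East 12·13=156, Sutton→North 5·13=65, Irby→East 4·9=36. Service cost 610.
{North, South, East}: service cost 636
{North, South, West}: service cost 687
Among all 4 size-3 choices, {North, East, West} is lowest.

Choose North, East and West; total service cost 610.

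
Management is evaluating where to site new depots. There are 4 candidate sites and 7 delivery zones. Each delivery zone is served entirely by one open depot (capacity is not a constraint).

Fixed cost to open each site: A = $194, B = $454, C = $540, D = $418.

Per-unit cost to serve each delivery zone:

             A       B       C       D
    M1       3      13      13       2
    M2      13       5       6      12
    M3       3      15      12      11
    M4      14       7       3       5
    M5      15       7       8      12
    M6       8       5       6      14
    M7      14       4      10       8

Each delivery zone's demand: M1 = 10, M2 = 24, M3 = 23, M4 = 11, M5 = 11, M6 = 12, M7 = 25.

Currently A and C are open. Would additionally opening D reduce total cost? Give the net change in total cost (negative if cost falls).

Current service cost with {A, C}: 686.
Adding D: each delivery zone re-picks its cheapest; new service cost 626, saving 60.
Extra fixed cost: 418. Net change = 418 − 60 = 358.
(Totals: 1420 → 1778.)

No — net change +358 (cost rises by 358).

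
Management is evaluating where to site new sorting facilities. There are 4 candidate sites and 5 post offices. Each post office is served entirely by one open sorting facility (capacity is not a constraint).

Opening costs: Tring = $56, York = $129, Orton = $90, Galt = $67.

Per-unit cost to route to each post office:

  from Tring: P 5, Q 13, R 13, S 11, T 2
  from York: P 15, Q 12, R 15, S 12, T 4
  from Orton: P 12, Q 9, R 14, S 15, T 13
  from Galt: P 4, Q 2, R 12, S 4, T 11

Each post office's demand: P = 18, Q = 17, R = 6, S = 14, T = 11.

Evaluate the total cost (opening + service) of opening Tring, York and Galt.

Total cost: 508

Each post office is assigned to its cheapest site among the open ones.
{Tring, York, Galt}: P→Galt 4·18=72, Q→Galt 2·17=34, R→Galt 12·6=72, S→Galt 4·14=56, T→Tring 2·11=22. Service 256; fixed 252; total 508.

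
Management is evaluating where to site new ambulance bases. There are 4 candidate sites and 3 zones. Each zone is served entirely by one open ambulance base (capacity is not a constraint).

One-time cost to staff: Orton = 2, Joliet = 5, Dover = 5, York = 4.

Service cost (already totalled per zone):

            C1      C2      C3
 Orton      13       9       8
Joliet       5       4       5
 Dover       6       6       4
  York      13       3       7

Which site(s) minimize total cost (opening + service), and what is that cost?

For any fixed open set, each zone goes to its cheapest open site; total = fixed + service.
{Joliet}: C1→Joliet 5, C2→Joliet 4, C3→Joliet 5. Service 14; fixed 5; total 19.
{Orton, Joliet}: service 14 + fixed 7 = 21
{Dover}: service 16 + fixed 5 = 21
{Orton, Joliet, Dover, York}: service 12 + fixed 16 = 28
No other subset beats 19.

Open Joliet only; minimum total cost 19.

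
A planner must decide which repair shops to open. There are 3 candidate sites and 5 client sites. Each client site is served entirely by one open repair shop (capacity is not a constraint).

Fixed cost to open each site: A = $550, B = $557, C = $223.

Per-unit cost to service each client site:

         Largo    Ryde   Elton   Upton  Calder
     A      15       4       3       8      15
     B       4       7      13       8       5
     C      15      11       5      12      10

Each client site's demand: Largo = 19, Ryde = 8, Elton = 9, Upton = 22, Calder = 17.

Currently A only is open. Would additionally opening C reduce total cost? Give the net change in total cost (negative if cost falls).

Current service cost with {A}: 775.
Adding C: each client site re-picks its cheapest; new service cost 690, saving 85.
Extra fixed cost: 223. Net change = 223 − 85 = 138.
(Totals: 1325 → 1463.)

No — net change +138 (cost rises by 138).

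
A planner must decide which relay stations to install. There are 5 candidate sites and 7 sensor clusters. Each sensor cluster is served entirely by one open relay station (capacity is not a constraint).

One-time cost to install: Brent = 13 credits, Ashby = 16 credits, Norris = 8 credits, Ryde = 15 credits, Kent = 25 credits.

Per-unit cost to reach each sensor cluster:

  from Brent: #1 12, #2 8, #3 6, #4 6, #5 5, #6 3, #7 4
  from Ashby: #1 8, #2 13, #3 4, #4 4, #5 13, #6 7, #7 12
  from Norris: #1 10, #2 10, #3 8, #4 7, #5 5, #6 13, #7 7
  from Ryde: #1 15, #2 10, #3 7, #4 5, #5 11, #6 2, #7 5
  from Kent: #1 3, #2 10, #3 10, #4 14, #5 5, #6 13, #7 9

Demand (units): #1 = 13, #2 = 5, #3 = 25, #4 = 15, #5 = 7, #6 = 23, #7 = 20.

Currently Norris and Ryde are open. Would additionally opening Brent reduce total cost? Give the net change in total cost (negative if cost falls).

Yes — net change −42 (cost falls by 42).

Current service cost with {Norris, Ryde}: 611.
Adding Brent: each sensor cluster re-picks its cheapest; new service cost 556, saving 55.
Extra fixed cost: 13. Net change = 13 − 55 = -42.
(Totals: 634 → 592.)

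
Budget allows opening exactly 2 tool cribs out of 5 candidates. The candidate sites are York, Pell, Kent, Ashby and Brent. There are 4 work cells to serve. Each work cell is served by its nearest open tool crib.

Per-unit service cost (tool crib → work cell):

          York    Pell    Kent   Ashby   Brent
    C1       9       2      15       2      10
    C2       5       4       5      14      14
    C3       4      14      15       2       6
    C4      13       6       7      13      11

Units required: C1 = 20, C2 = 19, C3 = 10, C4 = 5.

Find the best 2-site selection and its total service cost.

With exactly 2 open, each work cell uses its cheapest among the chosen.
{Pell, Ashby}: C1→Pell 2·20=40, C2→Pell 4·19=76, C3→Ashby 2·10=20, C4→Pell 6·5=30. Service cost 166.
{York, Pell}: service cost 186
{Kent, Ashby}: service cost 190
Among all 10 size-2 choices, {Pell, Ashby} is lowest.

Choose Pell and Ashby; total service cost 166.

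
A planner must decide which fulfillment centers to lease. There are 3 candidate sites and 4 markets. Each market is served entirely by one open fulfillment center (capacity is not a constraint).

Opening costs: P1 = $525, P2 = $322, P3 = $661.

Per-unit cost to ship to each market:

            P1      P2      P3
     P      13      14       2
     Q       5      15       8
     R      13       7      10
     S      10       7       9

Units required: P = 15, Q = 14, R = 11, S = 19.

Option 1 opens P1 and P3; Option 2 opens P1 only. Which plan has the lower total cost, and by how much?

Option 2 is cheaper by 444.

Option 1: {P1, P3}: P→P3 2·15=30, Q→P1 5·14=70, R→P3 10·11=110, S→P3 9·19=171. Service 381; fixed 1186; total 1567.
Option 2: {P1}: P→P1 13·15=195, Q→P1 5·14=70, R→P1 13·11=143, S→P1 10·19=190. Service 598; fixed 525; total 1123.
Difference: |1567 − 1123| = 444.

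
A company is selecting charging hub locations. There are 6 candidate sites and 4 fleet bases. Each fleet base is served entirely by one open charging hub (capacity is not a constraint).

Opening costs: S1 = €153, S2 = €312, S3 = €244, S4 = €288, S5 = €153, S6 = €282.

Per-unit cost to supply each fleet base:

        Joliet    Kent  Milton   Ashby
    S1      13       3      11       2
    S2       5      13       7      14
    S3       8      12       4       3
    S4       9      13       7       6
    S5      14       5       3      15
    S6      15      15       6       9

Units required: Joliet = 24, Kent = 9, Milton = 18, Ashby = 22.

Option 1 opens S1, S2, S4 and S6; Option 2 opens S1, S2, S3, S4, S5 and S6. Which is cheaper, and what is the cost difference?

Option 1 is cheaper by 343.

Option 1: {S1, S2, S4, S6}: Joliet→S2 5·24=120, Kent→S1 3·9=27, Milton→S6 6·18=108, Ashby→S1 2·22=44. Service 299; fixed 1035; total 1334.
Option 2: {S1, S2, S3, S4, S5, S6}: Joliet→S2 5·24=120, Kent→S1 3·9=27, Milton→S5 3·18=54, Ashby→S1 2·22=44. Service 245; fixed 1432; total 1677.
Difference: |1334 − 1677| = 343.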